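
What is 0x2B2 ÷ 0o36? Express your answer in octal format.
Convert 0x2B2 (hexadecimal) → 2×256 + 11×16 + 2 = 690 (decimal)
Convert 0o36 (octal) → 3×8 + 6 = 30 (decimal)
Compute 690 ÷ 30 = 23
Convert 23 (decimal) → 23 = 2×8 + 7 → 0o27 (octal)
0o27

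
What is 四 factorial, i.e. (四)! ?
Convert 四 (Chinese numeral) → 4 (decimal)
Compute 4! = 24
24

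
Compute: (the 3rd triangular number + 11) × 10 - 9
Convert the 3rd triangular number (triangular index) → 3×4/2 = 6 (decimal)
Expression in decimal: (6 + 11) × 10 - 9
Parentheses first: 6 + 11 = 17
Multiply: 17 × 10 = 170
Subtract: 170 - 9 = 161
161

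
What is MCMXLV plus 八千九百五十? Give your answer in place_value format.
Convert MCMXLV (Roman numeral) → 1000 + 900 + 40 + 5 = 1945 (decimal)
Convert 八千九百五十 (Chinese numeral) → 8×1000 + 9×100 + 5×10 = 8950 (decimal)
Compute 1945 + 8950 = 10895
Convert 10895 (decimal) → 10895 = 10×1000 + 8×100 + 9×10 + 5 → 10 thousands, 8 hundreds, 9 tens, 5 ones (place-value notation)
10 thousands, 8 hundreds, 9 tens, 5 ones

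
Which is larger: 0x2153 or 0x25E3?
Convert 0x2153 (hexadecimal) → 2×4096 + 1×256 + 5×16 + 3 = 8531 (decimal)
Convert 0x25E3 (hexadecimal) → 2×4096 + 5×256 + 14×16 + 3 = 9699 (decimal)
Compare 8531 vs 9699: larger = 9699
9699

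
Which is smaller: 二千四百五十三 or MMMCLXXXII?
Convert 二千四百五十三 (Chinese numeral) → 2×1000 + 4×100 + 5×10 + 3 = 2453 (decimal)
Convert MMMCLXXXII (Roman numeral) → 1000 + 1000 + 1000 + 100 + 50 + 10 + 10 + 10 + 1 + 1 = 3182 (decimal)
Compare 2453 vs 3182: smaller = 2453
2453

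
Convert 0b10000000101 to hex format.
Convert 0b10000000101 (binary) → 1024 + 4 + 1 = 1029 (decimal)
Convert 1029 (decimal) → 1029 = 4×256 + 5 → 0x405 (hexadecimal)
0x405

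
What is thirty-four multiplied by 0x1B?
Convert thirty-four (English words) → 34 (decimal)
Convert 0x1B (hexadecimal) → 1×16 + 11 = 27 (decimal)
Compute 34 × 27 = 918
918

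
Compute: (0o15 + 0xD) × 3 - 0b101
Convert 0o15 (octal) → 1×8 + 5 = 13 (decimal)
Convert 0xD (hexadecimal) → 13 (decimal)
Convert 0b101 (binary) → 4 + 1 = 5 (decimal)
Expression in decimal: (13 + 13) × 3 - 5
Parentheses first: 13 + 13 = 26
Multiply: 26 × 3 = 78
Subtract: 78 - 5 = 73
73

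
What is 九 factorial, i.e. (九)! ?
Convert 九 (Chinese numeral) → 9 (decimal)
Compute 9! = 362880
362880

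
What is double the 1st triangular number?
The 1st triangular number = 1×2/2 = 1
Compute 1 × 2 = 2
2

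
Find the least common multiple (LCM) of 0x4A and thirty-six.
Convert 0x4A (hexadecimal) → 4×16 + 10 = 74 (decimal)
Convert thirty-six (English words) → 36 (decimal)
Compute lcm(74, 36) = 1332
1332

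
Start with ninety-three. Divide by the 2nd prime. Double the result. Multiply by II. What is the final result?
Convert ninety-three (English words) → 93 (decimal)
Start: 93
Convert the 2nd prime (prime index) → 3 (decimal)
93 ÷ 3 = 31
31 × 2 = 62
Convert II (Roman numeral) → 1 + 1 = 2 (decimal)
62 × 2 = 124
124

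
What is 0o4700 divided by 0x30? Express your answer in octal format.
Convert 0o4700 (octal) → 4×512 + 7×64 = 2496 (decimal)
Convert 0x30 (hexadecimal) → 3×16 = 48 (decimal)
Compute 2496 ÷ 48 = 52
Convert 52 (decimal) → 52 = 6×8 + 4 → 0o64 (octal)
0o64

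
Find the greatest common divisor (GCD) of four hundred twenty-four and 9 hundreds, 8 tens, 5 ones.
Convert four hundred twenty-four (English words) → 4×100 + 24 = 424 (decimal)
Convert 9 hundreds, 8 tens, 5 ones (place-value notation) → 9×100 + 8×10 + 5 = 985 (decimal)
Compute gcd(424, 985) = 1
1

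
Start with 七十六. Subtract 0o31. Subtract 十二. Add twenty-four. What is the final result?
Convert 七十六 (Chinese numeral) → 7×10 + 6 = 76 (decimal)
Start: 76
Convert 0o31 (octal) → 3×8 + 1 = 25 (decimal)
76 - 25 = 51
Convert 十二 (Chinese numeral) → 1×10 + 2 = 12 (decimal)
51 - 12 = 39
Convert twenty-four (English words) → 24 (decimal)
39 + 24 = 63
63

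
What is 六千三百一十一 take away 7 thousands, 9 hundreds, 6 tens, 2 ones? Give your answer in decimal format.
Convert 六千三百一十一 (Chinese numeral) → 6×1000 + 3×100 + 1×10 + 1 = 6311 (decimal)
Convert 7 thousands, 9 hundreds, 6 tens, 2 ones (place-value notation) → 7×1000 + 9×100 + 6×10 + 2 = 7962 (decimal)
Compute 6311 - 7962 = -1651
-1651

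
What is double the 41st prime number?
The 41st prime number = 179
Compute 179 × 2 = 358
358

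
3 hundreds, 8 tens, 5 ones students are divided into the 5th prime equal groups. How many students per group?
Convert 3 hundreds, 8 tens, 5 ones (place-value notation) → 3×100 + 8×10 + 5 = 385 (decimal)
Convert the 5th prime (prime index) → 11 (decimal)
Compute 385 ÷ 11 = 35
35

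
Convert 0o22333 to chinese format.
Convert 0o22333 (octal) → 2×4096 + 2×512 + 3×64 + 3×8 + 3 = 9435 (decimal)
Convert 9435 (decimal) → 9435 = 9×1000 + 4×100 + 3×10 + 5 → 九千四百三十五 (Chinese numeral)
九千四百三十五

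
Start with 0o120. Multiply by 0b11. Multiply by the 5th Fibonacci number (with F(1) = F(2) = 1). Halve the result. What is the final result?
Convert 0o120 (octal) → 1×64 + 2×8 = 80 (decimal)
Start: 80
Convert 0b11 (binary) → 2 + 1 = 3 (decimal)
80 × 3 = 240
Convert the 5th Fibonacci number (with F(1) = F(2) = 1) (Fibonacci index) → 1, 1, 2, 3, 5 → 5 (decimal)
240 × 5 = 1200
1200 ÷ 2 = 600
600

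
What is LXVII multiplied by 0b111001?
Convert LXVII (Roman numeral) → 50 + 10 + 5 + 1 + 1 = 67 (decimal)
Convert 0b111001 (binary) → 32 + 16 + 8 + 1 = 57 (decimal)
Compute 67 × 57 = 3819
3819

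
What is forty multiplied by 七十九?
Convert forty (English words) → 40 (decimal)
Convert 七十九 (Chinese numeral) → 7×10 + 9 = 79 (decimal)
Compute 40 × 79 = 3160
3160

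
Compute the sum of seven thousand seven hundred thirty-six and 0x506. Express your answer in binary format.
Convert seven thousand seven hundred thirty-six (English words) → 7×1000 + 7×100 + 36 = 7736 (decimal)
Convert 0x506 (hexadecimal) → 5×256 + 6 = 1286 (decimal)
Compute 7736 + 1286 = 9022
Convert 9022 (decimal) → 9022 = 8192 + 512 + 256 + 32 + 16 + 8 + 4 + 2 → 0b10001100111110 (binary)
0b10001100111110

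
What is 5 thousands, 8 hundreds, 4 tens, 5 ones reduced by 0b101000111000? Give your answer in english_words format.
Convert 5 thousands, 8 hundreds, 4 tens, 5 ones (place-value notation) → 5×1000 + 8×100 + 4×10 + 5 = 5845 (decimal)
Convert 0b101000111000 (binary) → 2048 + 512 + 32 + 16 + 8 = 2616 (decimal)
Compute 5845 - 2616 = 3229
Convert 3229 (decimal) → 3229 = 3×1000 + 2×100 + 29 → three thousand two hundred twenty-nine (English words)
three thousand two hundred twenty-nine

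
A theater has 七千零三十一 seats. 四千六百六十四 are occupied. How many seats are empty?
Convert 七千零三十一 (Chinese numeral) → 7×1000 + 3×10 + 1 = 7031 (decimal)
Convert 四千六百六十四 (Chinese numeral) → 4×1000 + 6×100 + 6×10 + 4 = 4664 (decimal)
Compute 7031 - 4664 = 2367
2367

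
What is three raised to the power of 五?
Convert three (English words) → 3 (decimal)
Convert 五 (Chinese numeral) → 5 (decimal)
Compute 3 ^ 5 = 243
243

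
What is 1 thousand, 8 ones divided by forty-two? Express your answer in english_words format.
Convert 1 thousand, 8 ones (place-value notation) → 1×1000 + 8 = 1008 (decimal)
Convert forty-two (English words) → 42 (decimal)
Compute 1008 ÷ 42 = 24
Convert 24 (decimal) → twenty-four (English words)
twenty-four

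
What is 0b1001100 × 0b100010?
Convert 0b1001100 (binary) → 64 + 8 + 4 = 76 (decimal)
Convert 0b100010 (binary) → 32 + 2 = 34 (decimal)
Compute 76 × 34 = 2584
2584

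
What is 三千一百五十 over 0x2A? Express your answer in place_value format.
Convert 三千一百五十 (Chinese numeral) → 3×1000 + 1×100 + 5×10 = 3150 (decimal)
Convert 0x2A (hexadecimal) → 2×16 + 10 = 42 (decimal)
Compute 3150 ÷ 42 = 75
Convert 75 (decimal) → 75 = 7×10 + 5 → 7 tens, 5 ones (place-value notation)
7 tens, 5 ones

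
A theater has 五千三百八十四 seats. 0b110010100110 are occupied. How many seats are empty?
Convert 五千三百八十四 (Chinese numeral) → 5×1000 + 3×100 + 8×10 + 4 = 5384 (decimal)
Convert 0b110010100110 (binary) → 2048 + 1024 + 128 + 32 + 4 + 2 = 3238 (decimal)
Compute 5384 - 3238 = 2146
2146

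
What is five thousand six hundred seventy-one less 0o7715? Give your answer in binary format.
Convert five thousand six hundred seventy-one (English words) → 5×1000 + 6×100 + 71 = 5671 (decimal)
Convert 0o7715 (octal) → 7×512 + 7×64 + 1×8 + 5 = 4045 (decimal)
Compute 5671 - 4045 = 1626
Convert 1626 (decimal) → 1626 = 1024 + 512 + 64 + 16 + 8 + 2 → 0b11001011010 (binary)
0b11001011010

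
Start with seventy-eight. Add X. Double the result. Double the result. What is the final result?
Convert seventy-eight (English words) → 78 (decimal)
Start: 78
Convert X (Roman numeral) → 10 (decimal)
78 + 10 = 88
88 × 2 = 176
176 × 2 = 352
352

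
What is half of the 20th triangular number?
The 20th triangular number = 20×21/2 = 210
Compute 210 ÷ 2 = 105
105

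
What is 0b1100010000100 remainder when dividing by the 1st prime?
Convert 0b1100010000100 (binary) → 4096 + 2048 + 128 + 4 = 6276 (decimal)
Convert the 1st prime (prime index) → 2 (decimal)
Compute 6276 mod 2 = 0
0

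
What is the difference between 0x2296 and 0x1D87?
Convert 0x2296 (hexadecimal) → 2×4096 + 2×256 + 9×16 + 6 = 8854 (decimal)
Convert 0x1D87 (hexadecimal) → 1×4096 + 13×256 + 8×16 + 7 = 7559 (decimal)
Difference: |8854 - 7559| = 1295
1295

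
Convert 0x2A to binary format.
Convert 0x2A (hexadecimal) → 2×16 + 10 = 42 (decimal)
Convert 42 (decimal) → 42 = 32 + 8 + 2 → 0b101010 (binary)
0b101010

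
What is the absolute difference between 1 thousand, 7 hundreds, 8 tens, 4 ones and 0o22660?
Convert 1 thousand, 7 hundreds, 8 tens, 4 ones (place-value notation) → 1×1000 + 7×100 + 8×10 + 4 = 1784 (decimal)
Convert 0o22660 (octal) → 2×4096 + 2×512 + 6×64 + 6×8 = 9648 (decimal)
Compute |1784 - 9648| = 7864
7864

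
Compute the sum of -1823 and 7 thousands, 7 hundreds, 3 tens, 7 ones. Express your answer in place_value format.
Convert 7 thousands, 7 hundreds, 3 tens, 7 ones (place-value notation) → 7×1000 + 7×100 + 3×10 + 7 = 7737 (decimal)
Compute -1823 + 7737 = 5914
Convert 5914 (decimal) → 5914 = 5×1000 + 9×100 + 1×10 + 4 → 5 thousands, 9 hundreds, 1 ten, 4 ones (place-value notation)
5 thousands, 9 hundreds, 1 ten, 4 ones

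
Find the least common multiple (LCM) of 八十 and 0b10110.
Convert 八十 (Chinese numeral) → 8×10 = 80 (decimal)
Convert 0b10110 (binary) → 16 + 4 + 2 = 22 (decimal)
Compute lcm(80, 22) = 880
880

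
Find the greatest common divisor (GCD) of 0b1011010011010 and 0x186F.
Convert 0b1011010011010 (binary) → 4096 + 1024 + 512 + 128 + 16 + 8 + 2 = 5786 (decimal)
Convert 0x186F (hexadecimal) → 1×4096 + 8×256 + 6×16 + 15 = 6255 (decimal)
Compute gcd(5786, 6255) = 1
1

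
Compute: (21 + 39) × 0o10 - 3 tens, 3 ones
Convert 0o10 (octal) → 1×8 = 8 (decimal)
Convert 3 tens, 3 ones (place-value notation) → 3×10 + 3 = 33 (decimal)
Expression in decimal: (21 + 39) × 8 - 33
Parentheses first: 21 + 39 = 60
Multiply: 60 × 8 = 480
Subtract: 480 - 33 = 447
447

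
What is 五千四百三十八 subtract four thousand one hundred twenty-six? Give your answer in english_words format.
Convert 五千四百三十八 (Chinese numeral) → 5×1000 + 4×100 + 3×10 + 8 = 5438 (decimal)
Convert four thousand one hundred twenty-six (English words) → 4×1000 + 1×100 + 26 = 4126 (decimal)
Compute 5438 - 4126 = 1312
Convert 1312 (decimal) → 1312 = 1×1000 + 3×100 + 12 → one thousand three hundred twelve (English words)
one thousand three hundred twelve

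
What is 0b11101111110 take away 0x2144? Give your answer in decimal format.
Convert 0b11101111110 (binary) → 1024 + 512 + 256 + 64 + 32 + 16 + 8 + 4 + 2 = 1918 (decimal)
Convert 0x2144 (hexadecimal) → 2×4096 + 1×256 + 4×16 + 4 = 8516 (decimal)
Compute 1918 - 8516 = -6598
-6598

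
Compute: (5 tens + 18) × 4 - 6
Convert 5 tens (place-value notation) → 5×10 = 50 (decimal)
Expression in decimal: (50 + 18) × 4 - 6
Parentheses first: 50 + 18 = 68
Multiply: 68 × 4 = 272
Subtract: 272 - 6 = 266
266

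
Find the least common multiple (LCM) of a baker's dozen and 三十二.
Convert a baker's dozen (colloquial) → 13 (decimal)
Convert 三十二 (Chinese numeral) → 3×10 + 2 = 32 (decimal)
Compute lcm(13, 32) = 416
416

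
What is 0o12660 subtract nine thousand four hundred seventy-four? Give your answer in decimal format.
Convert 0o12660 (octal) → 1×4096 + 2×512 + 6×64 + 6×8 = 5552 (decimal)
Convert nine thousand four hundred seventy-four (English words) → 9×1000 + 4×100 + 74 = 9474 (decimal)
Compute 5552 - 9474 = -3922
-3922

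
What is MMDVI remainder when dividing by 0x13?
Convert MMDVI (Roman numeral) → 1000 + 1000 + 500 + 5 + 1 = 2506 (decimal)
Convert 0x13 (hexadecimal) → 1×16 + 3 = 19 (decimal)
Compute 2506 mod 19 = 17
17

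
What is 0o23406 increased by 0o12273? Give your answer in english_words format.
Convert 0o23406 (octal) → 2×4096 + 3×512 + 4×64 + 6 = 9990 (decimal)
Convert 0o12273 (octal) → 1×4096 + 2×512 + 2×64 + 7×8 + 3 = 5307 (decimal)
Compute 9990 + 5307 = 15297
Convert 15297 (decimal) → 15297 = 15×1000 + 2×100 + 97 → fifteen thousand two hundred ninety-seven (English words)
fifteen thousand two hundred ninety-seven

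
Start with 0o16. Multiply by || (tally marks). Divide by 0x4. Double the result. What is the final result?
Convert 0o16 (octal) → 1×8 + 6 = 14 (decimal)
Start: 14
Convert || (tally marks) → 2 (decimal)
14 × 2 = 28
Convert 0x4 (hexadecimal) → 4 (decimal)
28 ÷ 4 = 7
7 × 2 = 14
14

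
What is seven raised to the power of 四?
Convert seven (English words) → 7 (decimal)
Convert 四 (Chinese numeral) → 4 (decimal)
Compute 7 ^ 4 = 2401
2401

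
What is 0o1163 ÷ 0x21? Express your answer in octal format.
Convert 0o1163 (octal) → 1×512 + 1×64 + 6×8 + 3 = 627 (decimal)
Convert 0x21 (hexadecimal) → 2×16 + 1 = 33 (decimal)
Compute 627 ÷ 33 = 19
Convert 19 (decimal) → 19 = 2×8 + 3 → 0o23 (octal)
0o23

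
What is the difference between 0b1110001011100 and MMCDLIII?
Convert 0b1110001011100 (binary) → 4096 + 2048 + 1024 + 64 + 16 + 8 + 4 = 7260 (decimal)
Convert MMCDLIII (Roman numeral) → 1000 + 1000 + 400 + 50 + 1 + 1 + 1 = 2453 (decimal)
Difference: |7260 - 2453| = 4807
4807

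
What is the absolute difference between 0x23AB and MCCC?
Convert 0x23AB (hexadecimal) → 2×4096 + 3×256 + 10×16 + 11 = 9131 (decimal)
Convert MCCC (Roman numeral) → 1000 + 100 + 100 + 100 = 1300 (decimal)
Compute |9131 - 1300| = 7831
7831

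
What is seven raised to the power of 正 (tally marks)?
Convert seven (English words) → 7 (decimal)
Convert 正 (tally marks) → 5 (decimal)
Compute 7 ^ 5 = 16807
16807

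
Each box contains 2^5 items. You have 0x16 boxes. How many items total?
Convert 2^5 (power) → 32 (decimal)
Convert 0x16 (hexadecimal) → 1×16 + 6 = 22 (decimal)
Compute 32 × 22 = 704
704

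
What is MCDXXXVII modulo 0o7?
Convert MCDXXXVII (Roman numeral) → 1000 + 400 + 10 + 10 + 10 + 5 + 1 + 1 = 1437 (decimal)
Convert 0o7 (octal) → 7 (decimal)
Compute 1437 mod 7 = 2
2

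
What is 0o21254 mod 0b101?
Convert 0o21254 (octal) → 2×4096 + 1×512 + 2×64 + 5×8 + 4 = 8876 (decimal)
Convert 0b101 (binary) → 4 + 1 = 5 (decimal)
Compute 8876 mod 5 = 1
1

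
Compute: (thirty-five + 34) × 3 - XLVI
Convert thirty-five (English words) → 35 (decimal)
Convert XLVI (Roman numeral) → 40 + 5 + 1 = 46 (decimal)
Expression in decimal: (35 + 34) × 3 - 46
Parentheses first: 35 + 34 = 69
Multiply: 69 × 3 = 207
Subtract: 207 - 46 = 161
161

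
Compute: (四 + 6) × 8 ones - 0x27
Convert 四 (Chinese numeral) → 4 (decimal)
Convert 8 ones (place-value notation) → 8 (decimal)
Convert 0x27 (hexadecimal) → 2×16 + 7 = 39 (decimal)
Expression in decimal: (4 + 6) × 8 - 39
Parentheses first: 4 + 6 = 10
Multiply: 10 × 8 = 80
Subtract: 80 - 39 = 41
41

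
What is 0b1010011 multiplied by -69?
Convert 0b1010011 (binary) → 64 + 16 + 2 + 1 = 83 (decimal)
Compute 83 × -69 = -5727
-5727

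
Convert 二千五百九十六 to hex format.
Convert 二千五百九十六 (Chinese numeral) → 2×1000 + 5×100 + 9×10 + 6 = 2596 (decimal)
Convert 2596 (decimal) → 2596 = 10×256 + 2×16 + 4 → 0xA24 (hexadecimal)
0xA24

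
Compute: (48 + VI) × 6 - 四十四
Convert VI (Roman numeral) → 5 + 1 = 6 (decimal)
Convert 四十四 (Chinese numeral) → 4×10 + 4 = 44 (decimal)
Expression in decimal: (48 + 6) × 6 - 44
Parentheses first: 48 + 6 = 54
Multiply: 54 × 6 = 324
Subtract: 324 - 44 = 280
280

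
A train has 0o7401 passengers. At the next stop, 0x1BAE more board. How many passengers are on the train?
Convert 0o7401 (octal) → 7×512 + 4×64 + 1 = 3841 (decimal)
Convert 0x1BAE (hexadecimal) → 1×4096 + 11×256 + 10×16 + 14 = 7086 (decimal)
Compute 3841 + 7086 = 10927
10927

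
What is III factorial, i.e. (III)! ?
Convert III (Roman numeral) → 1 + 1 + 1 = 3 (decimal)
Compute 3! = 6
6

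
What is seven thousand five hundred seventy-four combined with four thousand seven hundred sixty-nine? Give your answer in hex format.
Convert seven thousand five hundred seventy-four (English words) → 7×1000 + 5×100 + 74 = 7574 (decimal)
Convert four thousand seven hundred sixty-nine (English words) → 4×1000 + 7×100 + 69 = 4769 (decimal)
Compute 7574 + 4769 = 12343
Convert 12343 (decimal) → 12343 = 3×4096 + 3×16 + 7 → 0x3037 (hexadecimal)
0x3037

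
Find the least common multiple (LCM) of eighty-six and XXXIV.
Convert eighty-six (English words) → 86 (decimal)
Convert XXXIV (Roman numeral) → 10 + 10 + 10 + 4 = 34 (decimal)
Compute lcm(86, 34) = 1462
1462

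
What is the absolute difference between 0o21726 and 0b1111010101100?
Convert 0o21726 (octal) → 2×4096 + 1×512 + 7×64 + 2×8 + 6 = 9174 (decimal)
Convert 0b1111010101100 (binary) → 4096 + 2048 + 1024 + 512 + 128 + 32 + 8 + 4 = 7852 (decimal)
Compute |9174 - 7852| = 1322
1322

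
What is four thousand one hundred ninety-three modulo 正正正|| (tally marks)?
Convert four thousand one hundred ninety-three (English words) → 4×1000 + 1×100 + 93 = 4193 (decimal)
Convert 正正正|| (tally marks) → 5 + 5 + 5 + 2 = 17 (decimal)
Compute 4193 mod 17 = 11
11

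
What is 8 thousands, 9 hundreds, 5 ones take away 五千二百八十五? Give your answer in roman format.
Convert 8 thousands, 9 hundreds, 5 ones (place-value notation) → 8×1000 + 9×100 + 5 = 8905 (decimal)
Convert 五千二百八十五 (Chinese numeral) → 5×1000 + 2×100 + 8×10 + 5 = 5285 (decimal)
Compute 8905 - 5285 = 3620
Convert 3620 (decimal) → 3620 = 1000 + 1000 + 1000 + 500 + 100 + 10 + 10 → MMMDCXX (Roman numeral)
MMMDCXX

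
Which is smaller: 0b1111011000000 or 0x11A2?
Convert 0b1111011000000 (binary) → 4096 + 2048 + 1024 + 512 + 128 + 64 = 7872 (decimal)
Convert 0x11A2 (hexadecimal) → 1×4096 + 1×256 + 10×16 + 2 = 4514 (decimal)
Compare 7872 vs 4514: smaller = 4514
4514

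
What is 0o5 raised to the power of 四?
Convert 0o5 (octal) → 5 (decimal)
Convert 四 (Chinese numeral) → 4 (decimal)
Compute 5 ^ 4 = 625
625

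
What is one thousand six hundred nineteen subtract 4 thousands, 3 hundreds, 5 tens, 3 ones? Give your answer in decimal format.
Convert one thousand six hundred nineteen (English words) → 1×1000 + 6×100 + 19 = 1619 (decimal)
Convert 4 thousands, 3 hundreds, 5 tens, 3 ones (place-value notation) → 4×1000 + 3×100 + 5×10 + 3 = 4353 (decimal)
Compute 1619 - 4353 = -2734
-2734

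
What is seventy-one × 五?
Convert seventy-one (English words) → 71 (decimal)
Convert 五 (Chinese numeral) → 5 (decimal)
Compute 71 × 5 = 355
355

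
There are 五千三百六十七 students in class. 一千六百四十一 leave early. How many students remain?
Convert 五千三百六十七 (Chinese numeral) → 5×1000 + 3×100 + 6×10 + 7 = 5367 (decimal)
Convert 一千六百四十一 (Chinese numeral) → 1×1000 + 6×100 + 4×10 + 1 = 1641 (decimal)
Compute 5367 - 1641 = 3726
3726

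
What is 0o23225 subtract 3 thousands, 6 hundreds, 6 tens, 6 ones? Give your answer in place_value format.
Convert 0o23225 (octal) → 2×4096 + 3×512 + 2×64 + 2×8 + 5 = 9877 (decimal)
Convert 3 thousands, 6 hundreds, 6 tens, 6 ones (place-value notation) → 3×1000 + 6×100 + 6×10 + 6 = 3666 (decimal)
Compute 9877 - 3666 = 6211
Convert 6211 (decimal) → 6211 = 6×1000 + 2×100 + 1×10 + 1 → 6 thousands, 2 hundreds, 1 ten, 1 one (place-value notation)
6 thousands, 2 hundreds, 1 ten, 1 one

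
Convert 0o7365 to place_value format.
Convert 0o7365 (octal) → 7×512 + 3×64 + 6×8 + 5 = 3829 (decimal)
Convert 3829 (decimal) → 3829 = 3×1000 + 8×100 + 2×10 + 9 → 3 thousands, 8 hundreds, 2 tens, 9 ones (place-value notation)
3 thousands, 8 hundreds, 2 tens, 9 ones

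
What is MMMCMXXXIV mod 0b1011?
Convert MMMCMXXXIV (Roman numeral) → 1000 + 1000 + 1000 + 900 + 10 + 10 + 10 + 4 = 3934 (decimal)
Convert 0b1011 (binary) → 8 + 2 + 1 = 11 (decimal)
Compute 3934 mod 11 = 7
7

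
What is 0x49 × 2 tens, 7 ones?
Convert 0x49 (hexadecimal) → 4×16 + 9 = 73 (decimal)
Convert 2 tens, 7 ones (place-value notation) → 2×10 + 7 = 27 (decimal)
Compute 73 × 27 = 1971
1971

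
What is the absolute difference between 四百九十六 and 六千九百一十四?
Convert 四百九十六 (Chinese numeral) → 4×100 + 9×10 + 6 = 496 (decimal)
Convert 六千九百一十四 (Chinese numeral) → 6×1000 + 9×100 + 1×10 + 4 = 6914 (decimal)
Compute |496 - 6914| = 6418
6418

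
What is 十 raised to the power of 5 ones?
Convert 十 (Chinese numeral) → 1×10 = 10 (decimal)
Convert 5 ones (place-value notation) → 5 (decimal)
Compute 10 ^ 5 = 100000
100000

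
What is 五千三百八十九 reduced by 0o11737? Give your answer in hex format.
Convert 五千三百八十九 (Chinese numeral) → 5×1000 + 3×100 + 8×10 + 9 = 5389 (decimal)
Convert 0o11737 (octal) → 1×4096 + 1×512 + 7×64 + 3×8 + 7 = 5087 (decimal)
Compute 5389 - 5087 = 302
Convert 302 (decimal) → 302 = 1×256 + 2×16 + 14 → 0x12E (hexadecimal)
0x12E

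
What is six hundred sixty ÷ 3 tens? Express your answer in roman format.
Convert six hundred sixty (English words) → 6×100 + 60 = 660 (decimal)
Convert 3 tens (place-value notation) → 3×10 = 30 (decimal)
Compute 660 ÷ 30 = 22
Convert 22 (decimal) → 22 = 10 + 10 + 1 + 1 → XXII (Roman numeral)
XXII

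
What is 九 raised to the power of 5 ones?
Convert 九 (Chinese numeral) → 9 (decimal)
Convert 5 ones (place-value notation) → 5 (decimal)
Compute 9 ^ 5 = 59049
59049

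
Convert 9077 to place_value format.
Convert 9077 (decimal) → 9077 = 9×1000 + 7×10 + 7 → 9 thousands, 7 tens, 7 ones (place-value notation)
9 thousands, 7 tens, 7 ones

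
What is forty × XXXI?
Convert forty (English words) → 40 (decimal)
Convert XXXI (Roman numeral) → 10 + 10 + 10 + 1 = 31 (decimal)
Compute 40 × 31 = 1240
1240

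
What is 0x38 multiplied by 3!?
Convert 0x38 (hexadecimal) → 3×16 + 8 = 56 (decimal)
Convert 3! (factorial) → 6 (decimal)
Compute 56 × 6 = 336
336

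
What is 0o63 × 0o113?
Convert 0o63 (octal) → 6×8 + 3 = 51 (decimal)
Convert 0o113 (octal) → 1×64 + 1×8 + 3 = 75 (decimal)
Compute 51 × 75 = 3825
3825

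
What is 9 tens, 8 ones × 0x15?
Convert 9 tens, 8 ones (place-value notation) → 9×10 + 8 = 98 (decimal)
Convert 0x15 (hexadecimal) → 1×16 + 5 = 21 (decimal)
Compute 98 × 21 = 2058
2058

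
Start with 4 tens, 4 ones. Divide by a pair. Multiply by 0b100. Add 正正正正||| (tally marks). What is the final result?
Convert 4 tens, 4 ones (place-value notation) → 4×10 + 4 = 44 (decimal)
Start: 44
Convert a pair (colloquial) → 2 (decimal)
44 ÷ 2 = 22
Convert 0b100 (binary) → 4 (decimal)
22 × 4 = 88
Convert 正正正正||| (tally marks) → 5 + 5 + 5 + 5 + 3 = 23 (decimal)
88 + 23 = 111
111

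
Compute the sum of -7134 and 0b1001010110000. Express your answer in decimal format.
Convert 0b1001010110000 (binary) → 4096 + 512 + 128 + 32 + 16 = 4784 (decimal)
Compute -7134 + 4784 = -2350
-2350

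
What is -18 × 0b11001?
Convert 0b11001 (binary) → 16 + 8 + 1 = 25 (decimal)
Compute -18 × 25 = -450
-450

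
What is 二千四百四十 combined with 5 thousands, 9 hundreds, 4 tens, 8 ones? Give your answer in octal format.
Convert 二千四百四十 (Chinese numeral) → 2×1000 + 4×100 + 4×10 = 2440 (decimal)
Convert 5 thousands, 9 hundreds, 4 tens, 8 ones (place-value notation) → 5×1000 + 9×100 + 4×10 + 8 = 5948 (decimal)
Compute 2440 + 5948 = 8388
Convert 8388 (decimal) → 8388 = 2×4096 + 3×64 + 4 → 0o20304 (octal)
0o20304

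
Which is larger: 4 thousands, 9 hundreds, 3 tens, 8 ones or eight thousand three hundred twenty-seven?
Convert 4 thousands, 9 hundreds, 3 tens, 8 ones (place-value notation) → 4×1000 + 9×100 + 3×10 + 8 = 4938 (decimal)
Convert eight thousand three hundred twenty-seven (English words) → 8×1000 + 3×100 + 27 = 8327 (decimal)
Compare 4938 vs 8327: larger = 8327
8327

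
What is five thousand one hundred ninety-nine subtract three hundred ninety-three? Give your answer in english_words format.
Convert five thousand one hundred ninety-nine (English words) → 5×1000 + 1×100 + 99 = 5199 (decimal)
Convert three hundred ninety-three (English words) → 3×100 + 93 = 393 (decimal)
Compute 5199 - 393 = 4806
Convert 4806 (decimal) → 4806 = 4×1000 + 8×100 + 6 → four thousand eight hundred six (English words)
four thousand eight hundred six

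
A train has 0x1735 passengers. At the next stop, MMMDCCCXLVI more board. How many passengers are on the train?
Convert 0x1735 (hexadecimal) → 1×4096 + 7×256 + 3×16 + 5 = 5941 (decimal)
Convert MMMDCCCXLVI (Roman numeral) → 1000 + 1000 + 1000 + 500 + 100 + 100 + 100 + 40 + 5 + 1 = 3846 (decimal)
Compute 5941 + 3846 = 9787
9787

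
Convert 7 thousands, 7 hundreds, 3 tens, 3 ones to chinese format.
Convert 7 thousands, 7 hundreds, 3 tens, 3 ones (place-value notation) → 7×1000 + 7×100 + 3×10 + 3 = 7733 (decimal)
Convert 7733 (decimal) → 7733 = 7×1000 + 7×100 + 3×10 + 3 → 七千七百三十三 (Chinese numeral)
七千七百三十三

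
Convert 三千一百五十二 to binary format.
Convert 三千一百五十二 (Chinese numeral) → 3×1000 + 1×100 + 5×10 + 2 = 3152 (decimal)
Convert 3152 (decimal) → 3152 = 2048 + 1024 + 64 + 16 → 0b110001010000 (binary)
0b110001010000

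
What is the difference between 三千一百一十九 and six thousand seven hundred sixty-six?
Convert 三千一百一十九 (Chinese numeral) → 3×1000 + 1×100 + 1×10 + 9 = 3119 (decimal)
Convert six thousand seven hundred sixty-six (English words) → 6×1000 + 7×100 + 66 = 6766 (decimal)
Difference: |3119 - 6766| = 3647
3647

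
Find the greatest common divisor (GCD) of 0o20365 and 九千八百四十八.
Convert 0o20365 (octal) → 2×4096 + 3×64 + 6×8 + 5 = 8437 (decimal)
Convert 九千八百四十八 (Chinese numeral) → 9×1000 + 8×100 + 4×10 + 8 = 9848 (decimal)
Compute gcd(8437, 9848) = 1
1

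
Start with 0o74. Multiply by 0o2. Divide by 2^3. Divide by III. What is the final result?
Convert 0o74 (octal) → 7×8 + 4 = 60 (decimal)
Start: 60
Convert 0o2 (octal) → 2 (decimal)
60 × 2 = 120
Convert 2^3 (power) → 8 (decimal)
120 ÷ 8 = 15
Convert III (Roman numeral) → 1 + 1 + 1 = 3 (decimal)
15 ÷ 3 = 5
5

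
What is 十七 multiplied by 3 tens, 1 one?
Convert 十七 (Chinese numeral) → 1×10 + 7 = 17 (decimal)
Convert 3 tens, 1 one (place-value notation) → 3×10 + 1 = 31 (decimal)
Compute 17 × 31 = 527
527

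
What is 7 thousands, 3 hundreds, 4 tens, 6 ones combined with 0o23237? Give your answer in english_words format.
Convert 7 thousands, 3 hundreds, 4 tens, 6 ones (place-value notation) → 7×1000 + 3×100 + 4×10 + 6 = 7346 (decimal)
Convert 0o23237 (octal) → 2×4096 + 3×512 + 2×64 + 3×8 + 7 = 9887 (decimal)
Compute 7346 + 9887 = 17233
Convert 17233 (decimal) → 17233 = 17×1000 + 2×100 + 33 → seventeen thousand two hundred thirty-three (English words)
seventeen thousand two hundred thirty-three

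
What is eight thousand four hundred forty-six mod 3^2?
Convert eight thousand four hundred forty-six (English words) → 8×1000 + 4×100 + 46 = 8446 (decimal)
Convert 3^2 (power) → 9 (decimal)
Compute 8446 mod 9 = 4
4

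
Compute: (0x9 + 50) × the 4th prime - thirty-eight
Convert 0x9 (hexadecimal) → 9 (decimal)
Convert the 4th prime (prime index) → 7 (decimal)
Convert thirty-eight (English words) → 38 (decimal)
Expression in decimal: (9 + 50) × 7 - 38
Parentheses first: 9 + 50 = 59
Multiply: 59 × 7 = 413
Subtract: 413 - 38 = 375
375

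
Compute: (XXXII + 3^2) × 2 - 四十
Convert XXXII (Roman numeral) → 10 + 10 + 10 + 1 + 1 = 32 (decimal)
Convert 3^2 (power) → 9 (decimal)
Convert 四十 (Chinese numeral) → 4×10 = 40 (decimal)
Expression in decimal: (32 + 9) × 2 - 40
Parentheses first: 32 + 9 = 41
Multiply: 41 × 2 = 82
Subtract: 82 - 40 = 42
42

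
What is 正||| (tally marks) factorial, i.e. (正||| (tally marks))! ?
Convert 正||| (tally marks) → 5 + 3 = 8 (decimal)
Compute 8! = 40320
40320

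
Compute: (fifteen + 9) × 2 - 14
Convert fifteen (English words) → 15 (decimal)
Expression in decimal: (15 + 9) × 2 - 14
Parentheses first: 15 + 9 = 24
Multiply: 24 × 2 = 48
Subtract: 48 - 14 = 34
34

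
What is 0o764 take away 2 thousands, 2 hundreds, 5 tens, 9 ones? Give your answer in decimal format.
Convert 0o764 (octal) → 7×64 + 6×8 + 4 = 500 (decimal)
Convert 2 thousands, 2 hundreds, 5 tens, 9 ones (place-value notation) → 2×1000 + 2×100 + 5×10 + 9 = 2259 (decimal)
Compute 500 - 2259 = -1759
-1759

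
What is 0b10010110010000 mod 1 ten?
Convert 0b10010110010000 (binary) → 8192 + 1024 + 256 + 128 + 16 = 9616 (decimal)
Convert 1 ten (place-value notation) → 1×10 = 10 (decimal)
Compute 9616 mod 10 = 6
6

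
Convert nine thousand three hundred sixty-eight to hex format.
Convert nine thousand three hundred sixty-eight (English words) → 9×1000 + 3×100 + 68 = 9368 (decimal)
Convert 9368 (decimal) → 9368 = 2×4096 + 4×256 + 9×16 + 8 → 0x2498 (hexadecimal)
0x2498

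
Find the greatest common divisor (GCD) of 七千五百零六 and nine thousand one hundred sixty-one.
Convert 七千五百零六 (Chinese numeral) → 7×1000 + 5×100 + 6 = 7506 (decimal)
Convert nine thousand one hundred sixty-one (English words) → 9×1000 + 1×100 + 61 = 9161 (decimal)
Compute gcd(7506, 9161) = 1
1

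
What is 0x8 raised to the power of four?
Convert 0x8 (hexadecimal) → 8 (decimal)
Convert four (English words) → 4 (decimal)
Compute 8 ^ 4 = 4096
4096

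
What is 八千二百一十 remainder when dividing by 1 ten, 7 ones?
Convert 八千二百一十 (Chinese numeral) → 8×1000 + 2×100 + 1×10 = 8210 (decimal)
Convert 1 ten, 7 ones (place-value notation) → 1×10 + 7 = 17 (decimal)
Compute 8210 mod 17 = 16
16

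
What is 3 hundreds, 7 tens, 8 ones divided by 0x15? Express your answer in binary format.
Convert 3 hundreds, 7 tens, 8 ones (place-value notation) → 3×100 + 7×10 + 8 = 378 (decimal)
Convert 0x15 (hexadecimal) → 1×16 + 5 = 21 (decimal)
Compute 378 ÷ 21 = 18
Convert 18 (decimal) → 18 = 16 + 2 → 0b10010 (binary)
0b10010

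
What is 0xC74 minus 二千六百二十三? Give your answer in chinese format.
Convert 0xC74 (hexadecimal) → 12×256 + 7×16 + 4 = 3188 (decimal)
Convert 二千六百二十三 (Chinese numeral) → 2×1000 + 6×100 + 2×10 + 3 = 2623 (decimal)
Compute 3188 - 2623 = 565
Convert 565 (decimal) → 565 = 5×100 + 6×10 + 5 → 五百六十五 (Chinese numeral)
五百六十五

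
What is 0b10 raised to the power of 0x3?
Convert 0b10 (binary) → 2 (decimal)
Convert 0x3 (hexadecimal) → 3 (decimal)
Compute 2 ^ 3 = 8
8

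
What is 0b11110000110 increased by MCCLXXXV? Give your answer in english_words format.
Convert 0b11110000110 (binary) → 1024 + 512 + 256 + 128 + 4 + 2 = 1926 (decimal)
Convert MCCLXXXV (Roman numeral) → 1000 + 100 + 100 + 50 + 10 + 10 + 10 + 5 = 1285 (decimal)
Compute 1926 + 1285 = 3211
Convert 3211 (decimal) → 3211 = 3×1000 + 2×100 + 11 → three thousand two hundred eleven (English words)
three thousand two hundred eleven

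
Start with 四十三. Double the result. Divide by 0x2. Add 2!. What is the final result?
Convert 四十三 (Chinese numeral) → 4×10 + 3 = 43 (decimal)
Start: 43
43 × 2 = 86
Convert 0x2 (hexadecimal) → 2 (decimal)
86 ÷ 2 = 43
Convert 2! (factorial) → 2 (decimal)
43 + 2 = 45
45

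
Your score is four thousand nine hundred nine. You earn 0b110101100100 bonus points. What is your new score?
Convert four thousand nine hundred nine (English words) → 4×1000 + 9×100 + 9 = 4909 (decimal)
Convert 0b110101100100 (binary) → 2048 + 1024 + 256 + 64 + 32 + 4 = 3428 (decimal)
Compute 4909 + 3428 = 8337
8337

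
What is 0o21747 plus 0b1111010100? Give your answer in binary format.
Convert 0o21747 (octal) → 2×4096 + 1×512 + 7×64 + 4×8 + 7 = 9191 (decimal)
Convert 0b1111010100 (binary) → 512 + 256 + 128 + 64 + 16 + 4 = 980 (decimal)
Compute 9191 + 980 = 10171
Convert 10171 (decimal) → 10171 = 8192 + 1024 + 512 + 256 + 128 + 32 + 16 + 8 + 2 + 1 → 0b10011110111011 (binary)
0b10011110111011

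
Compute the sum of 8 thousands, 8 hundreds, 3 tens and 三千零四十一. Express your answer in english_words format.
Convert 8 thousands, 8 hundreds, 3 tens (place-value notation) → 8×1000 + 8×100 + 3×10 = 8830 (decimal)
Convert 三千零四十一 (Chinese numeral) → 3×1000 + 4×10 + 1 = 3041 (decimal)
Compute 8830 + 3041 = 11871
Convert 11871 (decimal) → 11871 = 11×1000 + 8×100 + 71 → eleven thousand eight hundred seventy-one (English words)
eleven thousand eight hundred seventy-one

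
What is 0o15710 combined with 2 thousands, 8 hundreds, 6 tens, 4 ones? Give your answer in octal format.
Convert 0o15710 (octal) → 1×4096 + 5×512 + 7×64 + 1×8 = 7112 (decimal)
Convert 2 thousands, 8 hundreds, 6 tens, 4 ones (place-value notation) → 2×1000 + 8×100 + 6×10 + 4 = 2864 (decimal)
Compute 7112 + 2864 = 9976
Convert 9976 (decimal) → 9976 = 2×4096 + 3×512 + 3×64 + 7×8 → 0o23370 (octal)
0o23370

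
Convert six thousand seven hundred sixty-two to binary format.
Convert six thousand seven hundred sixty-two (English words) → 6×1000 + 7×100 + 62 = 6762 (decimal)
Convert 6762 (decimal) → 6762 = 4096 + 2048 + 512 + 64 + 32 + 8 + 2 → 0b1101001101010 (binary)
0b1101001101010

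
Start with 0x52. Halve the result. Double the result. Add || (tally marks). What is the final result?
Convert 0x52 (hexadecimal) → 5×16 + 2 = 82 (decimal)
Start: 82
82 ÷ 2 = 41
41 × 2 = 82
Convert || (tally marks) → 2 (decimal)
82 + 2 = 84
84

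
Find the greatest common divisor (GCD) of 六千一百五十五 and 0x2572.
Convert 六千一百五十五 (Chinese numeral) → 6×1000 + 1×100 + 5×10 + 5 = 6155 (decimal)
Convert 0x2572 (hexadecimal) → 2×4096 + 5×256 + 7×16 + 2 = 9586 (decimal)
Compute gcd(6155, 9586) = 1
1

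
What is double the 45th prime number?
The 45th prime number = 197
Compute 197 × 2 = 394
394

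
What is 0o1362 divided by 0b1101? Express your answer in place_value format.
Convert 0o1362 (octal) → 1×512 + 3×64 + 6×8 + 2 = 754 (decimal)
Convert 0b1101 (binary) → 8 + 4 + 1 = 13 (decimal)
Compute 754 ÷ 13 = 58
Convert 58 (decimal) → 58 = 5×10 + 8 → 5 tens, 8 ones (place-value notation)
5 tens, 8 ones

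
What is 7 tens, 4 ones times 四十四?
Convert 7 tens, 4 ones (place-value notation) → 7×10 + 4 = 74 (decimal)
Convert 四十四 (Chinese numeral) → 4×10 + 4 = 44 (decimal)
Compute 74 × 44 = 3256
3256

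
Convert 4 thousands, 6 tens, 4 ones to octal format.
Convert 4 thousands, 6 tens, 4 ones (place-value notation) → 4×1000 + 6×10 + 4 = 4064 (decimal)
Convert 4064 (decimal) → 4064 = 7×512 + 7×64 + 4×8 → 0o7740 (octal)
0o7740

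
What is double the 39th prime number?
The 39th prime number = 167
Compute 167 × 2 = 334
334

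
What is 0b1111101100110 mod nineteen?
Convert 0b1111101100110 (binary) → 4096 + 2048 + 1024 + 512 + 256 + 64 + 32 + 4 + 2 = 8038 (decimal)
Convert nineteen (English words) → 19 (decimal)
Compute 8038 mod 19 = 1
1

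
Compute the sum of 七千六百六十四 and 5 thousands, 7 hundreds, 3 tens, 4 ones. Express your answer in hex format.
Convert 七千六百六十四 (Chinese numeral) → 7×1000 + 6×100 + 6×10 + 4 = 7664 (decimal)
Convert 5 thousands, 7 hundreds, 3 tens, 4 ones (place-value notation) → 5×1000 + 7×100 + 3×10 + 4 = 5734 (decimal)
Compute 7664 + 5734 = 13398
Convert 13398 (decimal) → 13398 = 3×4096 + 4×256 + 5×16 + 6 → 0x3456 (hexadecimal)
0x3456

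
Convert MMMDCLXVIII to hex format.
Convert MMMDCLXVIII (Roman numeral) → 1000 + 1000 + 1000 + 500 + 100 + 50 + 10 + 5 + 1 + 1 + 1 = 3668 (decimal)
Convert 3668 (decimal) → 3668 = 14×256 + 5×16 + 4 → 0xE54 (hexadecimal)
0xE54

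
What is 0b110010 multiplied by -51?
Convert 0b110010 (binary) → 32 + 16 + 2 = 50 (decimal)
Compute 50 × -51 = -2550
-2550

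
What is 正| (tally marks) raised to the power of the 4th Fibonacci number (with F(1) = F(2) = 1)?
Convert 正| (tally marks) → 5 + 1 = 6 (decimal)
Convert the 4th Fibonacci number (with F(1) = F(2) = 1) (Fibonacci index) → 1, 1, 2, 3 → 3 (decimal)
Compute 6 ^ 3 = 216
216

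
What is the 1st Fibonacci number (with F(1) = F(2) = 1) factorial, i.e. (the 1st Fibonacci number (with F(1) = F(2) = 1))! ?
Convert the 1st Fibonacci number (with F(1) = F(2) = 1) (Fibonacci index) → 1 (decimal)
Compute 1! = 1
1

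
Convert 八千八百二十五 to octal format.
Convert 八千八百二十五 (Chinese numeral) → 8×1000 + 8×100 + 2×10 + 5 = 8825 (decimal)
Convert 8825 (decimal) → 8825 = 2×4096 + 1×512 + 1×64 + 7×8 + 1 → 0o21171 (octal)
0o21171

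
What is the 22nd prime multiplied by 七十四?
Convert the 22nd prime (prime index) → 79 (decimal)
Convert 七十四 (Chinese numeral) → 7×10 + 4 = 74 (decimal)
Compute 79 × 74 = 5846
5846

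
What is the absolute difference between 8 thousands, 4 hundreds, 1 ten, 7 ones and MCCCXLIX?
Convert 8 thousands, 4 hundreds, 1 ten, 7 ones (place-value notation) → 8×1000 + 4×100 + 1×10 + 7 = 8417 (decimal)
Convert MCCCXLIX (Roman numeral) → 1000 + 100 + 100 + 100 + 40 + 9 = 1349 (decimal)
Compute |8417 - 1349| = 7068
7068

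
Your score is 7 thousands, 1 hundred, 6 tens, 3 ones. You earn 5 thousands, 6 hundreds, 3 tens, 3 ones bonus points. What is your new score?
Convert 7 thousands, 1 hundred, 6 tens, 3 ones (place-value notation) → 7×1000 + 1×100 + 6×10 + 3 = 7163 (decimal)
Convert 5 thousands, 6 hundreds, 3 tens, 3 ones (place-value notation) → 5×1000 + 6×100 + 3×10 + 3 = 5633 (decimal)
Compute 7163 + 5633 = 12796
12796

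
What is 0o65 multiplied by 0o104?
Convert 0o65 (octal) → 6×8 + 5 = 53 (decimal)
Convert 0o104 (octal) → 1×64 + 4 = 68 (decimal)
Compute 53 × 68 = 3604
3604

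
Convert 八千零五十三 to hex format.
Convert 八千零五十三 (Chinese numeral) → 8×1000 + 5×10 + 3 = 8053 (decimal)
Convert 8053 (decimal) → 8053 = 1×4096 + 15×256 + 7×16 + 5 → 0x1F75 (hexadecimal)
0x1F75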